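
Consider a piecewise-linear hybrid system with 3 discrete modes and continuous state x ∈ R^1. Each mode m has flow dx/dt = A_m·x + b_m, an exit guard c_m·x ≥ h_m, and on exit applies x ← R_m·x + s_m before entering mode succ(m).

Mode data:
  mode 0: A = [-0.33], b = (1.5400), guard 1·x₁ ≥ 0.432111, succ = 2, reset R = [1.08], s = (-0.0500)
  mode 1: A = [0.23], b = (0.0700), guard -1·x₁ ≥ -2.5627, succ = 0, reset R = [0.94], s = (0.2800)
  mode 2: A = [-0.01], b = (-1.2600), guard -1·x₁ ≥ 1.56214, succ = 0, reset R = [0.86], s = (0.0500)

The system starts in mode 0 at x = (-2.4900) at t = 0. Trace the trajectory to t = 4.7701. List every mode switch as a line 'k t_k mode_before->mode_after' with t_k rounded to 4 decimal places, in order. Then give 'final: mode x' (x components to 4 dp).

Mode 0: guard c·x = 0.4321 hit at Δt = 1.5902 (t = 1.5902), x⁻ = (0.4321) → reset → x⁺ = (0.4167), jump to mode 2
Mode 2: guard c·x = 1.5621 hit at Δt = 1.5777 (t = 3.1679), x⁻ = (-1.5621) → reset → x⁺ = (-1.2934), jump to mode 0
Mode 0: guard c·x = 0.4321 hit at Δt = 1.0358 (t = 4.2037), x⁻ = (0.4321) → reset → x⁺ = (0.4167), jump to mode 2
Mode 2: flow for 0.5664 to horizon, guard not reached → x = (-0.2973)

1 1.5902 0->2
2 3.1679 2->0
3 4.2037 0->2
final: 2 -0.2973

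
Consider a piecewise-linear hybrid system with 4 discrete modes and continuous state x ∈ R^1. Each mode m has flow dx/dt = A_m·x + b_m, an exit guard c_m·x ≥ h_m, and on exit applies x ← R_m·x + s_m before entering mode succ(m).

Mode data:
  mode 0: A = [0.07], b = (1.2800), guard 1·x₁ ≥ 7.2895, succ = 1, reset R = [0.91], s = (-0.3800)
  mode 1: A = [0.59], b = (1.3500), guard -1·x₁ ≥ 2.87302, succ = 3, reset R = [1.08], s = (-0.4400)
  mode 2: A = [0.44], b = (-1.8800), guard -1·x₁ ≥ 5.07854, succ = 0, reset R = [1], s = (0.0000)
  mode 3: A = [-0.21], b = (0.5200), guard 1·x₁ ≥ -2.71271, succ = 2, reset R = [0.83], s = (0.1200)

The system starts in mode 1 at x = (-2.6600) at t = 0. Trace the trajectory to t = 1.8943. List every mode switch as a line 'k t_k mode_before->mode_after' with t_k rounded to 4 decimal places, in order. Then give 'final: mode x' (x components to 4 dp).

Mode 1: guard c·x = 2.8730 hit at Δt = 0.7676 (t = 0.7676), x⁻ = (-2.8730) → reset → x⁺ = (-3.5429), jump to mode 3
Mode 3: guard c·x = -2.7127 hit at Δt = 0.7067 (t = 1.4743), x⁻ = (-2.7127) → reset → x⁺ = (-2.1315), jump to mode 2
Mode 2: flow for 0.4200 to horizon, guard not reached → x = (-3.4315)

1 0.7676 1->3
2 1.4743 3->2
final: 2 -3.4315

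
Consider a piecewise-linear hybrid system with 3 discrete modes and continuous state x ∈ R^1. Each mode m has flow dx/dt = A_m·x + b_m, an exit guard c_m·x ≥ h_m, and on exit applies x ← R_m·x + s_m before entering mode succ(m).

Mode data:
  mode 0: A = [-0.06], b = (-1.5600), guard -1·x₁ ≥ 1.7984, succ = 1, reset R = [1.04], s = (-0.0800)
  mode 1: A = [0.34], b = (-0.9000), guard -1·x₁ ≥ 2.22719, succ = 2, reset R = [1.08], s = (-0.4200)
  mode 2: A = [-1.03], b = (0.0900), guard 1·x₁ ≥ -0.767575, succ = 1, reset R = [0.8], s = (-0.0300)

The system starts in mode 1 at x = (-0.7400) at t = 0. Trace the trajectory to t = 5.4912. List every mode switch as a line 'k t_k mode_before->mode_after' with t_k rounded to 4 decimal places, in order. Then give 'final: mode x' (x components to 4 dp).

Mode 1: guard c·x = 2.2272 hit at Δt = 1.0706 (t = 1.0706), x⁻ = (-2.2272) → reset → x⁺ = (-2.8254), jump to mode 2
Mode 2: guard c·x = -0.7676 hit at Δt = 1.1901 (t = 2.2607), x⁻ = (-0.7676) → reset → x⁺ = (-0.6441), jump to mode 1
Mode 1: guard c·x = 2.2272 hit at Δt = 1.1551 (t = 3.4158), x⁻ = (-2.2272) → reset → x⁺ = (-2.8254), jump to mode 2
Mode 2: guard c·x = -0.7676 hit at Δt = 1.1901 (t = 4.6059), x⁻ = (-0.7676) → reset → x⁺ = (-0.6441), jump to mode 1
Mode 1: flow for 0.8853 to horizon, guard not reached → x = (-1.7999)

1 1.0706 1->2
2 2.2607 2->1
3 3.4158 1->2
4 4.6059 2->1
final: 1 -1.7999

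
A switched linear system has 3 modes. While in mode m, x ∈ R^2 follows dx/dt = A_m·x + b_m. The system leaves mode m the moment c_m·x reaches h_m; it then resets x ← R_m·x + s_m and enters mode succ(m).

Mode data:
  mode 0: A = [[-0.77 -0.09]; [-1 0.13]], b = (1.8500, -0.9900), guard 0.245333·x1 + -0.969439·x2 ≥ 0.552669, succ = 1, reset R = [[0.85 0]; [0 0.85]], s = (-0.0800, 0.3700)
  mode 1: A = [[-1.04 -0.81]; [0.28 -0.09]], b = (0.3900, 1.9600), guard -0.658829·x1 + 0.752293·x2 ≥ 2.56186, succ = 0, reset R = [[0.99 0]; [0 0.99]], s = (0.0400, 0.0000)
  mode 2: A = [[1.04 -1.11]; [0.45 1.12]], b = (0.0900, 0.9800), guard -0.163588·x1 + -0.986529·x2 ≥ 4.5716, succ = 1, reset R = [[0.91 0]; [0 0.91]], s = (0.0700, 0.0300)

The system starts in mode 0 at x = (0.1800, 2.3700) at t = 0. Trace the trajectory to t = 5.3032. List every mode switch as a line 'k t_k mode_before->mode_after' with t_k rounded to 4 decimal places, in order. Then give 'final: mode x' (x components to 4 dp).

1 1.4165 0->1
2 2.8119 1->0
3 4.7883 0->1
final: 1 0.6457 1.3512

Mode 0: guard c·x = 0.5527 hit at Δt = 1.4165 (t = 1.4165), x⁻ = (1.5730, -0.1720) → reset → x⁺ = (1.2571, 0.2238), jump to mode 1
Mode 1: guard c·x = 2.5619 hit at Δt = 1.3954 (t = 2.8119), x⁻ = (-0.5850, 2.8931) → reset → x⁺ = (-0.5391, 2.8642), jump to mode 0
Mode 0: guard c·x = 0.5527 hit at Δt = 1.9764 (t = 4.7883), x⁻ = (1.6349, -0.1564) → reset → x⁺ = (1.3097, 0.2371), jump to mode 1
Mode 1: flow for 0.5149 to horizon, guard not reached → x = (0.6457, 1.3512)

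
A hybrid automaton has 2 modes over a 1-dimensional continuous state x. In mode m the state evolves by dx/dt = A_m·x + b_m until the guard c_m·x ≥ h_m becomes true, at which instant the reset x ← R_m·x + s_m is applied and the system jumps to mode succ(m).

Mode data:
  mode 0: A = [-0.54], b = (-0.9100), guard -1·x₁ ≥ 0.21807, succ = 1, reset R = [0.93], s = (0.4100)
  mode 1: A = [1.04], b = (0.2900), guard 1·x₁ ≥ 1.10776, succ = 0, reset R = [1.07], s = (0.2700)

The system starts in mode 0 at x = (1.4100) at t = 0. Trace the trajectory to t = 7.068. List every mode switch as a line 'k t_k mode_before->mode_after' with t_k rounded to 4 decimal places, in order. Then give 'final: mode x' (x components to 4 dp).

1 1.3825 0->1
2 2.3905 1->0
3 3.7999 0->1
4 4.8079 1->0
5 6.2173 0->1
final: 1 0.8985

Mode 0: guard c·x = 0.2181 hit at Δt = 1.3825 (t = 1.3825), x⁻ = (-0.2181) → reset → x⁺ = (0.2072), jump to mode 1
Mode 1: guard c·x = 1.1078 hit at Δt = 1.0080 (t = 2.3905), x⁻ = (1.1078) → reset → x⁺ = (1.4553), jump to mode 0
Mode 0: guard c·x = 0.2181 hit at Δt = 1.4094 (t = 3.7999), x⁻ = (-0.2181) → reset → x⁺ = (0.2072), jump to mode 1
Mode 1: guard c·x = 1.1078 hit at Δt = 1.0080 (t = 4.8079), x⁻ = (1.1078) → reset → x⁺ = (1.4553), jump to mode 0
Mode 0: guard c·x = 0.2181 hit at Δt = 1.4094 (t = 6.2173), x⁻ = (-0.2181) → reset → x⁺ = (0.2072), jump to mode 1
Mode 1: flow for 0.8507 to horizon, guard not reached → x = (0.8985)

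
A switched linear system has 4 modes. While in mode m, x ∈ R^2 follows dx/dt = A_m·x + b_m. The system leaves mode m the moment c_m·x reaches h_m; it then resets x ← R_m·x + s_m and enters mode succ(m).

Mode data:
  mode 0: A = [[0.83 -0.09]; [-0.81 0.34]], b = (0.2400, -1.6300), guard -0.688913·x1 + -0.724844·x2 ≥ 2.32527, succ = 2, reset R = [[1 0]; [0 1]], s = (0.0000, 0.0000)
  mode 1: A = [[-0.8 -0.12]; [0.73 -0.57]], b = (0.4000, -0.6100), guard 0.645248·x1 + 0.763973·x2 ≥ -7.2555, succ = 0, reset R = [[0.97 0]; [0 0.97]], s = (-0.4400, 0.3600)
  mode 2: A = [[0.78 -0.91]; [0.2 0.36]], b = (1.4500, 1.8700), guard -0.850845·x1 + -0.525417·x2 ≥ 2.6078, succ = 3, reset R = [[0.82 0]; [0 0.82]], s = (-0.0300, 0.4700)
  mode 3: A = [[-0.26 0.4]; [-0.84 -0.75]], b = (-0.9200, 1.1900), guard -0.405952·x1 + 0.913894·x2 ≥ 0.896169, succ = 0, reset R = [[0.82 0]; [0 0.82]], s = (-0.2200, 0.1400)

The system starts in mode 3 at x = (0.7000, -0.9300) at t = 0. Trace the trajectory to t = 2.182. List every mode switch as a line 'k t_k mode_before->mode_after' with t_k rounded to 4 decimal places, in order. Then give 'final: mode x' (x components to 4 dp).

Mode 3: guard c·x = 0.8962 hit at Δt = 1.3193 (t = 1.3193), x⁻ = (-0.5400, 0.7407) → reset → x⁺ = (-0.6628, 0.7474), jump to mode 0
Mode 0: flow for 0.8627 to horizon, guard not reached → x = (-1.1032, 0.0589)

1 1.3193 3->0
final: 0 -1.1032 0.0589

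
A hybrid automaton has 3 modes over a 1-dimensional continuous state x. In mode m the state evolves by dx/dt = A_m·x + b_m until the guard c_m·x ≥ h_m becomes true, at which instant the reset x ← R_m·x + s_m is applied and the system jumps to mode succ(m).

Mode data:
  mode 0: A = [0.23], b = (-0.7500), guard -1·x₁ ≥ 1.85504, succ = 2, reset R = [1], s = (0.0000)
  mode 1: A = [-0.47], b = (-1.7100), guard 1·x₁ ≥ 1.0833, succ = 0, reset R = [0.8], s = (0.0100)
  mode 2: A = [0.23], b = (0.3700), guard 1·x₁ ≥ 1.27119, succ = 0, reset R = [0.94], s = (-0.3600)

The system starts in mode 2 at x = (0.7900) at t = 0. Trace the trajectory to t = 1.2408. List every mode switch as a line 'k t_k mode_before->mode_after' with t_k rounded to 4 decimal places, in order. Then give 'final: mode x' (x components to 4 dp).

Mode 2: guard c·x = 1.2712 hit at Δt = 0.7949 (t = 0.7949), x⁻ = (1.2712) → reset → x⁺ = (0.8349), jump to mode 0
Mode 0: flow for 0.4459 to horizon, guard not reached → x = (0.5729)

1 0.7949 2->0
final: 0 0.5729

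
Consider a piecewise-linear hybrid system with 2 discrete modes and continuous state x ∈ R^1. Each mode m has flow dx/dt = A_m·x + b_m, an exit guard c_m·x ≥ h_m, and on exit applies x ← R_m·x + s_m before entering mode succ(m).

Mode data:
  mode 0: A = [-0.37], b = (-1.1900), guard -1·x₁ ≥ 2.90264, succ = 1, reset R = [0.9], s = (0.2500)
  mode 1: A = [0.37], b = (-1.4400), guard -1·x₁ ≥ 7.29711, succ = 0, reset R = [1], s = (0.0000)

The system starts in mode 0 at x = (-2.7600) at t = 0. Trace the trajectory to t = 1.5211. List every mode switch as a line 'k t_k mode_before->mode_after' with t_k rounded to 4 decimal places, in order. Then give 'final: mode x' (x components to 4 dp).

Mode 0: guard c·x = 2.9026 hit at Δt = 1.0133 (t = 1.0133), x⁻ = (-2.9026) → reset → x⁺ = (-2.3624), jump to mode 1
Mode 1: flow for 0.5078 to horizon, guard not reached → x = (-3.6551)

1 1.0133 0->1
final: 1 -3.6551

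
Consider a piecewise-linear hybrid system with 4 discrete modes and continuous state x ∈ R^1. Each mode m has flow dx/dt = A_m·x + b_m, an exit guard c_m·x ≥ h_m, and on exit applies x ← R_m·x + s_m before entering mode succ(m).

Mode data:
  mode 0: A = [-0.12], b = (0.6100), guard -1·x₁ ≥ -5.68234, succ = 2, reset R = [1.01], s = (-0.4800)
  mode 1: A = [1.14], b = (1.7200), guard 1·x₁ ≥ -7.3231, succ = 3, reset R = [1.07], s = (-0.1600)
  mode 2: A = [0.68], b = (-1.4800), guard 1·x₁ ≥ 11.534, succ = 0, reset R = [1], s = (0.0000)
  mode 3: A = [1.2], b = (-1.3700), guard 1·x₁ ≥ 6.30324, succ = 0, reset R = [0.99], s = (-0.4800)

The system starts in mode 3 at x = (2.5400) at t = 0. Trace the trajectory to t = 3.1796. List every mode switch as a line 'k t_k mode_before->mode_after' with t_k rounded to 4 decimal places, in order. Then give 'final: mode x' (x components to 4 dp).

Mode 3: guard c·x = 6.3032 hit at Δt = 1.0883 (t = 1.0883), x⁻ = (6.3032) → reset → x⁺ = (5.7602), jump to mode 0
Mode 0: guard c·x = -5.6823 hit at Δt = 1.0184 (t = 2.1067), x⁻ = (5.6823) → reset → x⁺ = (5.2592), jump to mode 2
Mode 2: flow for 1.0729 to horizon, guard not reached → x = (8.5704)

1 1.0883 3->0
2 2.1067 0->2
final: 2 8.5704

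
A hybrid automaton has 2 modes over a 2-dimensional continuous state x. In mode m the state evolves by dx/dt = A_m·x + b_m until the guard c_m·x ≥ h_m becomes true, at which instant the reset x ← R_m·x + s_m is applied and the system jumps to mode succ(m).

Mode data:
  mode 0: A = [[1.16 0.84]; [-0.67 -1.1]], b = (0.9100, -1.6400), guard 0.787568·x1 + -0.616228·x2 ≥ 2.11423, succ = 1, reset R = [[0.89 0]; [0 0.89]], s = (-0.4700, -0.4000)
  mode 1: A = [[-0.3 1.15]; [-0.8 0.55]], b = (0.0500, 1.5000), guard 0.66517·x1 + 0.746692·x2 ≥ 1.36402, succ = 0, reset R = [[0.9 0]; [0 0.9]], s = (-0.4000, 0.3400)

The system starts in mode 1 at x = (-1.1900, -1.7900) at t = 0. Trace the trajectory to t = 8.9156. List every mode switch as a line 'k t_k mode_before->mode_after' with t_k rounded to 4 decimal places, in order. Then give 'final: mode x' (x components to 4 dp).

Mode 1: guard c·x = 1.3640 hit at Δt = 1.5329 (t = 1.5329), x⁻ = (-0.4591, 2.2357) → reset → x⁺ = (-0.8132, 2.3522), jump to mode 0
Mode 0: guard c·x = 2.1142 hit at Δt = 1.4750 (t = 3.0079), x⁻ = (1.8008, -1.1294) → reset → x⁺ = (1.1327, -1.4052), jump to mode 1
Mode 1: guard c·x = 1.3640 hit at Δt = 2.2676 (t = 5.2755), x⁻ = (0.2627, 1.5927) → reset → x⁺ = (-0.1636, 1.7734), jump to mode 0
Mode 0: guard c·x = 2.1142 hit at Δt = 0.9708 (t = 6.2463), x⁻ = (2.0508, -0.8099) → reset → x⁺ = (1.3552, -1.1208), jump to mode 1
Mode 1: guard c·x = 1.3640 hit at Δt = 2.2745 (t = 8.5208), x⁻ = (0.4971, 1.3839) → reset → x⁺ = (0.0474, 1.5855), jump to mode 0
Mode 0: flow for 0.3948 to horizon, guard not reached → x = (0.9550, 0.3875)

1 1.5329 1->0
2 3.0079 0->1
3 5.2755 1->0
4 6.2463 0->1
5 8.5208 1->0
final: 0 0.9550 0.3875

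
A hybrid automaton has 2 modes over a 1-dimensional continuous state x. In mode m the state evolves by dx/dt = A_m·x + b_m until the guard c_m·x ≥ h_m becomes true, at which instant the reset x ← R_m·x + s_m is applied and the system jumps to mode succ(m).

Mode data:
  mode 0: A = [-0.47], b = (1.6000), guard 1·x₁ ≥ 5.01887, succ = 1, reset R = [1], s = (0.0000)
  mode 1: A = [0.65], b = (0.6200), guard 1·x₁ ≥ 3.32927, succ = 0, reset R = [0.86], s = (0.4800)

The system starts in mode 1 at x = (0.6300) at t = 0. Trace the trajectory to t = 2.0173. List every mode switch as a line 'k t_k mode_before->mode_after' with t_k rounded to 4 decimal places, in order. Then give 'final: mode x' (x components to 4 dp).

1 1.5305 1->0
final: 0 3.3557

Mode 1: guard c·x = 3.3293 hit at Δt = 1.5305 (t = 1.5305), x⁻ = (3.3293) → reset → x⁺ = (3.3432), jump to mode 0
Mode 0: flow for 0.4868 to horizon, guard not reached → x = (3.3557)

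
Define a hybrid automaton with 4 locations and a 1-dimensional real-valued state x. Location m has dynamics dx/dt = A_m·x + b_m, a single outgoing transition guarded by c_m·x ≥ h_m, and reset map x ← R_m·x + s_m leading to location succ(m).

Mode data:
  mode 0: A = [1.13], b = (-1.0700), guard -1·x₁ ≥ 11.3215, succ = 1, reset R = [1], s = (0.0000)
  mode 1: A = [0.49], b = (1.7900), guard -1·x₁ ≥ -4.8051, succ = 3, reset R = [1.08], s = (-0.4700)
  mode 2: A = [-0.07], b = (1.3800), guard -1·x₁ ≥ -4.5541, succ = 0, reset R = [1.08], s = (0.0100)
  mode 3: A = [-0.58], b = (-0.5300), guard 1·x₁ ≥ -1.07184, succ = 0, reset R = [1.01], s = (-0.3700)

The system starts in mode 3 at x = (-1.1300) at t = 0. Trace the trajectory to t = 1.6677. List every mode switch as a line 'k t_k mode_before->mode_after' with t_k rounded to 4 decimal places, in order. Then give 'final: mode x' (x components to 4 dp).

Mode 3: guard c·x = -1.0718 hit at Δt = 0.5402 (t = 0.5402), x⁻ = (-1.0718) → reset → x⁺ = (-1.4526), jump to mode 0
Mode 0: flow for 1.1275 to horizon, guard not reached → x = (-7.6316)

1 0.5402 3->0
final: 0 -7.6316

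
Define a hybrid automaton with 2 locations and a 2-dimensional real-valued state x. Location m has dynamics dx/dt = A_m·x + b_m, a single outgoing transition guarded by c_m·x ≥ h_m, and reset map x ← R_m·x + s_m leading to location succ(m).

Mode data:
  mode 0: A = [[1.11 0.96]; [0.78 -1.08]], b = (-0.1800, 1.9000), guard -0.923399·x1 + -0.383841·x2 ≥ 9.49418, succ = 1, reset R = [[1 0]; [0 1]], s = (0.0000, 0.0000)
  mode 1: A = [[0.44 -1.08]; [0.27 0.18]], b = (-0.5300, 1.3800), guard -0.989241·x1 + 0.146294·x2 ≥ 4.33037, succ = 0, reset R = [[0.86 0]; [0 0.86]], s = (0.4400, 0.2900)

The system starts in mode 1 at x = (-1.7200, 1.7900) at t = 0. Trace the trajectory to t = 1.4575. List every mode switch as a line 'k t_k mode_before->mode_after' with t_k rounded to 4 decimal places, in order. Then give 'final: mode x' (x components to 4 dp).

Mode 1: guard c·x = 4.3304 hit at Δt = 0.5726 (t = 0.5726), x⁻ = (-4.0278, 2.3646) → reset → x⁺ = (-3.0239, 2.3236), jump to mode 0
Mode 0: flow for 0.8849 to horizon, guard not reached → x = (-6.4242, -0.0486)

1 0.5726 1->0
final: 0 -6.4242 -0.0486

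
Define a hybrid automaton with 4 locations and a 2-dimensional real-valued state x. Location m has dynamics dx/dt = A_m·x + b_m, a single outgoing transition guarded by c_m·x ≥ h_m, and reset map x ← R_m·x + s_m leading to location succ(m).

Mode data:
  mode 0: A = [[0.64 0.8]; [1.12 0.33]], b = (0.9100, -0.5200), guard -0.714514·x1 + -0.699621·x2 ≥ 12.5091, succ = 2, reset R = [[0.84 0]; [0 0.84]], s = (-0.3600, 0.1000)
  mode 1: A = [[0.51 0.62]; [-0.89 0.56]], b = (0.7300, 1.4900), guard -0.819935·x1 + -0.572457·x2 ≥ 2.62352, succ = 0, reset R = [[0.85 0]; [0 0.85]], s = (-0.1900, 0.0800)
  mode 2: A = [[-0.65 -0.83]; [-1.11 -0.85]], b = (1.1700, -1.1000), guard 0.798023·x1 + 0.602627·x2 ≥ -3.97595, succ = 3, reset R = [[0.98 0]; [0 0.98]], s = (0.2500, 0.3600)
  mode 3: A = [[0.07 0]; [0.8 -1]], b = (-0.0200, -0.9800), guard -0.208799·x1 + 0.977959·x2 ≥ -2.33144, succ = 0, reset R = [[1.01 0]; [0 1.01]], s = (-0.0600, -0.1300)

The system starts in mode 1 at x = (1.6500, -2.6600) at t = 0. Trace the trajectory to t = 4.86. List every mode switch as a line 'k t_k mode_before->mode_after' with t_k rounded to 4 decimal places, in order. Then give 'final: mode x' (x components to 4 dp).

1 1.3537 1->0
2 2.5452 0->2
3 3.0769 2->3
4 4.2549 3->0
final: 0 -3.9097 -5.6843

Mode 1: guard c·x = 2.6235 hit at Δt = 1.3537 (t = 1.3537), x⁻ = (0.2785, -4.9818) → reset → x⁺ = (0.0467, -4.1545), jump to mode 0
Mode 0: guard c·x = 12.5091 hit at Δt = 1.1915 (t = 2.5452), x⁻ = (-7.0001, -10.7307) → reset → x⁺ = (-6.2401, -8.9138), jump to mode 2
Mode 2: guard c·x = -3.9760 hit at Δt = 0.5317 (t = 3.0769), x⁻ = (-1.5786, -4.5073) → reset → x⁺ = (-1.2970, -4.0571), jump to mode 3
Mode 3: guard c·x = -2.3314 hit at Δt = 1.1780 (t = 4.2549), x⁻ = (-1.4330, -2.6899) → reset → x⁺ = (-1.5074, -2.8468), jump to mode 0
Mode 0: flow for 0.6051 to horizon, guard not reached → x = (-3.9097, -5.6843)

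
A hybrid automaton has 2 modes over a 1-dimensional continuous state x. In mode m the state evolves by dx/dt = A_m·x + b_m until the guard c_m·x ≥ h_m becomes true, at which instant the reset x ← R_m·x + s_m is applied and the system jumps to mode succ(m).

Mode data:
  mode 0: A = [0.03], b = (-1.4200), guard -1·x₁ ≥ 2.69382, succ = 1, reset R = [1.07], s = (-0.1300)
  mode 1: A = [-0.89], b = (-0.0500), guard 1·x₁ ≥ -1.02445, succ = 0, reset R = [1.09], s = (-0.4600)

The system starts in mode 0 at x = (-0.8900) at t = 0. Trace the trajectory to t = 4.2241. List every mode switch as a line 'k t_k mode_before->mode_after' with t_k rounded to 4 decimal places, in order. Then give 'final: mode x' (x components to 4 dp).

1 1.2241 0->1
2 2.4782 1->0
3 3.2310 0->1
final: 1 -1.2777

Mode 0: guard c·x = 2.6938 hit at Δt = 1.2241 (t = 1.2241), x⁻ = (-2.6938) → reset → x⁺ = (-3.0124), jump to mode 1
Mode 1: guard c·x = -1.0245 hit at Δt = 1.2541 (t = 2.4782), x⁻ = (-1.0245) → reset → x⁺ = (-1.5767), jump to mode 0
Mode 0: guard c·x = 2.6938 hit at Δt = 0.7528 (t = 3.2310), x⁻ = (-2.6938) → reset → x⁺ = (-3.0124), jump to mode 1
Mode 1: flow for 0.9931 to horizon, guard not reached → x = (-1.2777)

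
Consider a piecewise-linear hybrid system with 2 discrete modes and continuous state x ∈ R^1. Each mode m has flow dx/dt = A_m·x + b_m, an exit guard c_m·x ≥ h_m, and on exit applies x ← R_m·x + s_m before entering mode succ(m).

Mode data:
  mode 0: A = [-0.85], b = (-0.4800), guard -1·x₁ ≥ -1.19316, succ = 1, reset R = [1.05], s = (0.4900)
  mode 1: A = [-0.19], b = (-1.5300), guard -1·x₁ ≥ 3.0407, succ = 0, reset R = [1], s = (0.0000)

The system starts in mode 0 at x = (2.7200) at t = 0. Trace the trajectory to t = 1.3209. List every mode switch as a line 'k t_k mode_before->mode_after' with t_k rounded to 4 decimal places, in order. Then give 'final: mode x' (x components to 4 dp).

1 0.7355 0->1
final: 1 0.7117

Mode 0: guard c·x = -1.1932 hit at Δt = 0.7355 (t = 0.7355), x⁻ = (1.1932) → reset → x⁺ = (1.7428), jump to mode 1
Mode 1: flow for 0.5854 to horizon, guard not reached → x = (0.7117)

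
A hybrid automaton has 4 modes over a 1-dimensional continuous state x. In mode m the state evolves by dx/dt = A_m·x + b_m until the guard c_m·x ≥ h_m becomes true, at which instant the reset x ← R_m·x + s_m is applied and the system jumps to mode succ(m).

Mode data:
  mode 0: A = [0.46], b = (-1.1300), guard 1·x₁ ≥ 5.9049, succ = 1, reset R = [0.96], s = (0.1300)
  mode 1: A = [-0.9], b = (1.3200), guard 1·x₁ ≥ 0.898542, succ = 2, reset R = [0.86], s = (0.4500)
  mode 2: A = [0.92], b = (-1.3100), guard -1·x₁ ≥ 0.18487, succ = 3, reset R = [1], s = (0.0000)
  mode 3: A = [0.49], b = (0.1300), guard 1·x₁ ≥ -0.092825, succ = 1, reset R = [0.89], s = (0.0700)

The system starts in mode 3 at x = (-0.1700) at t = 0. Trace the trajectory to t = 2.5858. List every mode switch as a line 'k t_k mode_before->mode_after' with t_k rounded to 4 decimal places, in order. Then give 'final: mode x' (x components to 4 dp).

1 1.2106 3->1
2 2.2739 1->2
final: 2 1.1559

Mode 3: guard c·x = -0.0928 hit at Δt = 1.2106 (t = 1.2106), x⁻ = (-0.0928) → reset → x⁺ = (-0.0126), jump to mode 1
Mode 1: guard c·x = 0.8985 hit at Δt = 1.0633 (t = 2.2739), x⁻ = (0.8985) → reset → x⁺ = (1.2227), jump to mode 2
Mode 2: flow for 0.3119 to horizon, guard not reached → x = (1.1559)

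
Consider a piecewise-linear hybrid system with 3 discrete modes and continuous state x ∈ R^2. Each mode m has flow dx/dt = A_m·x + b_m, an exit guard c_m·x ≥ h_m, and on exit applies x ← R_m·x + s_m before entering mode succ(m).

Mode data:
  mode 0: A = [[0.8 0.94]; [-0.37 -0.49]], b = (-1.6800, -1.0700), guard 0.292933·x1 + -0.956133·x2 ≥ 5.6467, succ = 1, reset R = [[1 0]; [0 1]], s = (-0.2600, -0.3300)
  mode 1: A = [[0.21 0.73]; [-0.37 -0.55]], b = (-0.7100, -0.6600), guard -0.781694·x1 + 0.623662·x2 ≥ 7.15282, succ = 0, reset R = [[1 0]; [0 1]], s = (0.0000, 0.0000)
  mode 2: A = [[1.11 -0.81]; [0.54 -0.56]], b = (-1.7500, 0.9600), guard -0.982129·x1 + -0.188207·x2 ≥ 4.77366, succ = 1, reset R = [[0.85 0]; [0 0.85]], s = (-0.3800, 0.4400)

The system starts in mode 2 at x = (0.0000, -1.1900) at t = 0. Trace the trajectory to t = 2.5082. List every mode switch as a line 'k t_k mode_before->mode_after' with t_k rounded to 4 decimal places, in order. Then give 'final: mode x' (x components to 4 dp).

Mode 2: guard c·x = 4.7737 hit at Δt = 1.5042 (t = 1.5042), x⁻ = (-4.7394, -0.6320) → reset → x⁺ = (-4.4085, -0.0972), jump to mode 1
Mode 1: flow for 1.0040 to horizon, guard not reached → x = (-5.9078, 0.9374)

1 1.5042 2->1
final: 1 -5.9078 0.9374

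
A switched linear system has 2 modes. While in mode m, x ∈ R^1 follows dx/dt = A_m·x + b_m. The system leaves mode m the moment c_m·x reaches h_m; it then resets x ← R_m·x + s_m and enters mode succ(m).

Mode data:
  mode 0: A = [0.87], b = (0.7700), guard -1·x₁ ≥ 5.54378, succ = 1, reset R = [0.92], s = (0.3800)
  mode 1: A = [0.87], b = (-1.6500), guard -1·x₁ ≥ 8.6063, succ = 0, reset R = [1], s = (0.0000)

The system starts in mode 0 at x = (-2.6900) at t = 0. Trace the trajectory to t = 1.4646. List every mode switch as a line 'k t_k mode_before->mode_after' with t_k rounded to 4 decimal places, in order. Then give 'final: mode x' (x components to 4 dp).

Mode 0: guard c·x = 5.5438 hit at Δt = 1.0899 (t = 1.0899), x⁻ = (-5.5438) → reset → x⁺ = (-4.7203), jump to mode 1
Mode 1: flow for 0.3747 to horizon, guard not reached → x = (-7.2704)

1 1.0899 0->1
final: 1 -7.2704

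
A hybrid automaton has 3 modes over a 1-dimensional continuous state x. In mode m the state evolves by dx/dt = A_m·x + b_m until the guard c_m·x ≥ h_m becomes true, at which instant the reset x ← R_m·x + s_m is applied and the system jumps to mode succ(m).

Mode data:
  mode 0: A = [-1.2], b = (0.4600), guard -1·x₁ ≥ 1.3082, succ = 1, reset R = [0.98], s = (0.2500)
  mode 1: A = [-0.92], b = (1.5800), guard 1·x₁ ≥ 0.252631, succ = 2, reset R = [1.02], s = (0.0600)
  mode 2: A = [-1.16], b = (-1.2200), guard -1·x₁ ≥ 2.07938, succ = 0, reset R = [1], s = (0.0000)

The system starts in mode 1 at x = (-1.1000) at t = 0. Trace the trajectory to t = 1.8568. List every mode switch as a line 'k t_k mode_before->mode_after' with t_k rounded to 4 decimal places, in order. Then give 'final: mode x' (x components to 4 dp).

Mode 1: guard c·x = 0.2526 hit at Δt = 0.7110 (t = 0.7110), x⁻ = (0.2526) → reset → x⁺ = (0.3177), jump to mode 2
Mode 2: flow for 1.1458 to horizon, guard not reached → x = (-0.6892)

1 0.7110 1->2
final: 2 -0.6892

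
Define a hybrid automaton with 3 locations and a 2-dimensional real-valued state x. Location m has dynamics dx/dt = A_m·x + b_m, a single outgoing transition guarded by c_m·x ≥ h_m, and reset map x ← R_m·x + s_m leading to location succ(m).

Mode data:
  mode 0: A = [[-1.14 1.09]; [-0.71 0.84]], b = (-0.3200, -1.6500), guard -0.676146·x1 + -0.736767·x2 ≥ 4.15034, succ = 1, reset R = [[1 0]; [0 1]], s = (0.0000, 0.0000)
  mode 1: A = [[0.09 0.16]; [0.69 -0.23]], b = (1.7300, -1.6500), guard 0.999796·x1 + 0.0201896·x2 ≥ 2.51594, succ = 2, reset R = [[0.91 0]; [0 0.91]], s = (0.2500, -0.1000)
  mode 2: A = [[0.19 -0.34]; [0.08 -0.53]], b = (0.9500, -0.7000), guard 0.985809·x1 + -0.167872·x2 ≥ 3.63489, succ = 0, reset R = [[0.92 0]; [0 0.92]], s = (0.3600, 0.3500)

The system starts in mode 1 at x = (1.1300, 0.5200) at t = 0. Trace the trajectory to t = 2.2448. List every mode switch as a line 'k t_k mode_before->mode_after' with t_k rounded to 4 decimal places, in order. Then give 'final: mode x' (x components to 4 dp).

Mode 1: guard c·x = 2.5159 hit at Δt = 0.7125 (t = 0.7125), x⁻ = (2.5126, 0.1896) → reset → x⁺ = (2.5365, 0.0725), jump to mode 2
Mode 2: guard c·x = 3.6349 hit at Δt = 0.7121 (t = 1.4246), x⁻ = (3.6501, -0.2179) → reset → x⁺ = (3.7181, 0.1495), jump to mode 0
Mode 0: flow for 0.8202 to horizon, guard not reached → x = (0.1904, -3.4509)

1 0.7125 1->2
2 1.4246 2->0
final: 0 0.1904 -3.4509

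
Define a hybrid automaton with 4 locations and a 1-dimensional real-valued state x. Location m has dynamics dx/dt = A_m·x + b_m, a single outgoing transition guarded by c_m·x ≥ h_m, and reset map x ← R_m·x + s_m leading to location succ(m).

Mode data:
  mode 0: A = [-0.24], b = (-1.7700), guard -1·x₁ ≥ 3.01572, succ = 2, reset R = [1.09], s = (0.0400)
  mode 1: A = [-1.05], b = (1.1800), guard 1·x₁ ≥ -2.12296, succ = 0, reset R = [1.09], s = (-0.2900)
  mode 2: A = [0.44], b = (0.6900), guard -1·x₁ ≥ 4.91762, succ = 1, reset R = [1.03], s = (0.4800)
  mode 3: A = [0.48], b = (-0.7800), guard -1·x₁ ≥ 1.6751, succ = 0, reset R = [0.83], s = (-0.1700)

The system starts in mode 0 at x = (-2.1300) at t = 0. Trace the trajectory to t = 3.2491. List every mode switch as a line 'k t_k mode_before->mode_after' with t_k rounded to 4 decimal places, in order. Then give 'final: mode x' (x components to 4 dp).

Mode 0: guard c·x = 3.0157 hit at Δt = 0.7707 (t = 0.7707), x⁻ = (-3.0157) → reset → x⁺ = (-3.2471), jump to mode 2
Mode 2: guard c·x = 4.9176 hit at Δt = 1.5696 (t = 2.3403), x⁻ = (-4.9176) → reset → x⁺ = (-4.5851), jump to mode 1
Mode 1: guard c·x = -2.1230 hit at Δt = 0.5375 (t = 2.8778), x⁻ = (-2.1230) → reset → x⁺ = (-2.6040), jump to mode 0
Mode 0: flow for 0.3713 to horizon, guard not reached → x = (-3.0108)

1 0.7707 0->2
2 2.3403 2->1
3 2.8778 1->0
final: 0 -3.0108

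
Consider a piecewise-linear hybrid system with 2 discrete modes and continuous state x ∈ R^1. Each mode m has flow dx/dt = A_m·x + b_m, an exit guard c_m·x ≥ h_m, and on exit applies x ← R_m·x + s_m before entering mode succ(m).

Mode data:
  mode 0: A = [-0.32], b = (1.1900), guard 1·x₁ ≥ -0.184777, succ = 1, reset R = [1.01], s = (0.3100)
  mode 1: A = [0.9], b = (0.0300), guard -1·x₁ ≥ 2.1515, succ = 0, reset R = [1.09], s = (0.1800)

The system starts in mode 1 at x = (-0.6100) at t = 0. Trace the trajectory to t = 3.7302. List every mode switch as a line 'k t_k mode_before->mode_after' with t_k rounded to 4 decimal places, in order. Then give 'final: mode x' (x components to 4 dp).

Mode 1: guard c·x = 2.1515 hit at Δt = 1.4456 (t = 1.4456), x⁻ = (-2.1515) → reset → x⁺ = (-2.1651), jump to mode 0
Mode 0: guard c·x = -0.1848 hit at Δt = 1.2823 (t = 2.7279), x⁻ = (-0.1848) → reset → x⁺ = (0.1234), jump to mode 1
Mode 1: flow for 1.0023 to horizon, guard not reached → x = (0.3529)

1 1.4456 1->0
2 2.7279 0->1
final: 1 0.3529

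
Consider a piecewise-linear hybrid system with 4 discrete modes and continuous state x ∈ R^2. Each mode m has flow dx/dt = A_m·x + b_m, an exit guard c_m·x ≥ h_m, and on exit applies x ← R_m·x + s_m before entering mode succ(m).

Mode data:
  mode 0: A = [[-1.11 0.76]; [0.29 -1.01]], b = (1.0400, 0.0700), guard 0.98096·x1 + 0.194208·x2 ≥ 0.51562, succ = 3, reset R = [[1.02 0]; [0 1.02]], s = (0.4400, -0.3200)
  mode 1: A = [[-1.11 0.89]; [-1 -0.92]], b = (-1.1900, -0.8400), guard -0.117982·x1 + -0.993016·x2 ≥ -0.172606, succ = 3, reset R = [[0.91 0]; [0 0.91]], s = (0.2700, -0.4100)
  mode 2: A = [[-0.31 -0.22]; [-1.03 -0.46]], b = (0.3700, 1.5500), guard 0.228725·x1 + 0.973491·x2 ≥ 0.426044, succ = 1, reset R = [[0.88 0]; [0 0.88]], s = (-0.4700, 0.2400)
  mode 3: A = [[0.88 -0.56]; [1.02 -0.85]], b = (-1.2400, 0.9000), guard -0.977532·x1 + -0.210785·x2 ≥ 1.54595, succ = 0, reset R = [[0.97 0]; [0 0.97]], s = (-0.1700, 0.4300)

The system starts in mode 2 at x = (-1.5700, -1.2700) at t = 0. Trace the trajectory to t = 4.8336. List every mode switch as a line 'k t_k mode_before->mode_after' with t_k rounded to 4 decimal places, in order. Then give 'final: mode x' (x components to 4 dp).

Mode 2: guard c·x = 0.4260 hit at Δt = 0.6597 (t = 0.6597), x⁻ = (-1.0349, 0.6808) → reset → x⁺ = (-1.3807, 0.8391), jump to mode 1
Mode 1: guard c·x = -0.1726 hit at Δt = 1.4951 (t = 2.1548), x⁻ = (-0.8257, 0.2719) → reset → x⁺ = (-0.4814, -0.1625), jump to mode 3
Mode 3: guard c·x = 1.5459 hit at Δt = 0.5242 (t = 2.6790), x⁻ = (-1.5469, -0.1603) → reset → x⁺ = (-1.6705, 0.2745), jump to mode 0
Mode 0: guard c·x = 0.5156 hit at Δt = 1.5238 (t = 4.2028), x⁻ = (0.5049, 0.1047) → reset → x⁺ = (0.9550, -0.2132), jump to mode 3
Mode 3: flow for 0.6308 to horizon, guard not reached → x = (0.4947, 0.6892)

1 0.6597 2->1
2 2.1548 1->3
3 2.6790 3->0
4 4.2028 0->3
final: 3 0.4947 0.6892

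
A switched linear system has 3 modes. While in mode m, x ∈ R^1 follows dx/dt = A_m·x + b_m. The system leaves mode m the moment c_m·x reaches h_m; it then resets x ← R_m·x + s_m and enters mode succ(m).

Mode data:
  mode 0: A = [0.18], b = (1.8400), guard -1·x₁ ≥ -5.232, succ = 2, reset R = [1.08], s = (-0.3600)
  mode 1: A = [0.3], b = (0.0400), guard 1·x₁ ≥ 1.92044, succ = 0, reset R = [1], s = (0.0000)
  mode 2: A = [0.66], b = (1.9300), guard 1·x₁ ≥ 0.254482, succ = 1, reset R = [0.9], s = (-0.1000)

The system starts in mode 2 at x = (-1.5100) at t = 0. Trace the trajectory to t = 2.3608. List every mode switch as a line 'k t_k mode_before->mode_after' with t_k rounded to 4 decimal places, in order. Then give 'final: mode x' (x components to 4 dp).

1 1.2271 2->1
final: 1 0.2353

Mode 2: guard c·x = 0.2545 hit at Δt = 1.2271 (t = 1.2271), x⁻ = (0.2545) → reset → x⁺ = (0.1290), jump to mode 1
Mode 1: flow for 1.1337 to horizon, guard not reached → x = (0.2353)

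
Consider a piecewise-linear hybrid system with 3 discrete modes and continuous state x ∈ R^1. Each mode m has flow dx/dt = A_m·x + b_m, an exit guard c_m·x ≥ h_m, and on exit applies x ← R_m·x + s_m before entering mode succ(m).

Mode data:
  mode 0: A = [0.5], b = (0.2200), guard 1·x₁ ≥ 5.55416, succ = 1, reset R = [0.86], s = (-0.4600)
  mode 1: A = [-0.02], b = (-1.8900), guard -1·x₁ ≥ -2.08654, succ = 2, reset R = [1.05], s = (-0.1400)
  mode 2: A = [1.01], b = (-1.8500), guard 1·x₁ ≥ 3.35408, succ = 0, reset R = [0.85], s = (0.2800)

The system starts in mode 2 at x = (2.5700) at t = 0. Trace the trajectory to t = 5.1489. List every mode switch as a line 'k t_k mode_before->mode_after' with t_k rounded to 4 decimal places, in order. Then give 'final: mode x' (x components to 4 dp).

Mode 2: guard c·x = 3.3541 hit at Δt = 0.7165 (t = 0.7165), x⁻ = (3.3541) → reset → x⁺ = (3.1310), jump to mode 0
Mode 0: guard c·x = 5.5542 hit at Δt = 1.0359 (t = 1.7524), x⁻ = (5.5542) → reset → x⁺ = (4.3166), jump to mode 1
Mode 1: guard c·x = -2.0865 hit at Δt = 1.1413 (t = 2.8937), x⁻ = (2.0865) → reset → x⁺ = (2.0509), jump to mode 2
Mode 2: guard c·x = 3.3541 hit at Δt = 1.9189 (t = 4.8126), x⁻ = (3.3541) → reset → x⁺ = (3.1310), jump to mode 0
Mode 0: flow for 0.3363 to horizon, guard not reached → x = (3.7848)

1 0.7165 2->0
2 1.7524 0->1
3 2.8937 1->2
4 4.8126 2->0
final: 0 3.7848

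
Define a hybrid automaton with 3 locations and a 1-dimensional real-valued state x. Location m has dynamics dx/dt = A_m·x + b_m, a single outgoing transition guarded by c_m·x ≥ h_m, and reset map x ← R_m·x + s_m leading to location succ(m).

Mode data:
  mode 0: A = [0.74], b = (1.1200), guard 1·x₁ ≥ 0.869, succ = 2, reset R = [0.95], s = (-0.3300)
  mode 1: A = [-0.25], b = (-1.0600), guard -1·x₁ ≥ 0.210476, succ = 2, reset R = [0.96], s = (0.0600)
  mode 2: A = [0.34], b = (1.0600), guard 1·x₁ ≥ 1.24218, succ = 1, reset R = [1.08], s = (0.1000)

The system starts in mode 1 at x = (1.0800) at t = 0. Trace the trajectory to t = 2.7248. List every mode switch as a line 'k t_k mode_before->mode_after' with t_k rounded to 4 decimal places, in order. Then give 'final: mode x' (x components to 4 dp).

1 1.1113 1->2
2 2.2348 2->1
final: 1 0.7865

Mode 1: guard c·x = 0.2105 hit at Δt = 1.1113 (t = 1.1113), x⁻ = (-0.2105) → reset → x⁺ = (-0.1421), jump to mode 2
Mode 2: guard c·x = 1.2422 hit at Δt = 1.1235 (t = 2.2348), x⁻ = (1.2422) → reset → x⁺ = (1.4416), jump to mode 1
Mode 1: flow for 0.4900 to horizon, guard not reached → x = (0.7865)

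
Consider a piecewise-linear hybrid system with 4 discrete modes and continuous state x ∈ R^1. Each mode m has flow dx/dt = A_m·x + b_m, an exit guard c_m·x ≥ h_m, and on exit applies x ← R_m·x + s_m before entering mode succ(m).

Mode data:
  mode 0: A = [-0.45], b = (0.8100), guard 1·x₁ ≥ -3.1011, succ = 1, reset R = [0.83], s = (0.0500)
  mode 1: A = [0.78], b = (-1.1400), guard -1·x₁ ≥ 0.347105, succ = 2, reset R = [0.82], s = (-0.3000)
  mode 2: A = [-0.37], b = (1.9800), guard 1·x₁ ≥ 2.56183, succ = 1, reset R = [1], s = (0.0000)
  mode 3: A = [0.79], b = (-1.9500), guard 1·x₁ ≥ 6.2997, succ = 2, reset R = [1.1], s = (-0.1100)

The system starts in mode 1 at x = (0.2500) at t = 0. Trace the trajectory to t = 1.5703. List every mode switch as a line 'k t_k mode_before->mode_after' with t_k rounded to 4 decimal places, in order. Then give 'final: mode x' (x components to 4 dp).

1 0.5137 1->2
final: 2 1.3361

Mode 1: guard c·x = 0.3471 hit at Δt = 0.5137 (t = 0.5137), x⁻ = (-0.3471) → reset → x⁺ = (-0.5846), jump to mode 2
Mode 2: flow for 1.0566 to horizon, guard not reached → x = (1.3361)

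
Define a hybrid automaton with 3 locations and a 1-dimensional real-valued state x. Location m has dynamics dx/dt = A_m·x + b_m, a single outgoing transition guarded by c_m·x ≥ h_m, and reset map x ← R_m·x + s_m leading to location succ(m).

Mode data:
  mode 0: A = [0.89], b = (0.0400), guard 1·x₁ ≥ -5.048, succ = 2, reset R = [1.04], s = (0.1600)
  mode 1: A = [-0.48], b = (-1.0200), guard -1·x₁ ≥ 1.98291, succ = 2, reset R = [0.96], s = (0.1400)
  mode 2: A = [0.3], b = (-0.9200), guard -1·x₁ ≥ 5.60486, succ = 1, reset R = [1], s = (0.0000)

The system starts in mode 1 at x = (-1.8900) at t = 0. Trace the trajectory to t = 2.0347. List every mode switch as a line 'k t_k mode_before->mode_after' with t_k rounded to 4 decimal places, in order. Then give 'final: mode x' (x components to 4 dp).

1 1.0482 1->2
final: 2 -3.4272

Mode 1: guard c·x = 1.9829 hit at Δt = 1.0482 (t = 1.0482), x⁻ = (-1.9829) → reset → x⁺ = (-1.7636), jump to mode 2
Mode 2: flow for 0.9865 to horizon, guard not reached → x = (-3.4272)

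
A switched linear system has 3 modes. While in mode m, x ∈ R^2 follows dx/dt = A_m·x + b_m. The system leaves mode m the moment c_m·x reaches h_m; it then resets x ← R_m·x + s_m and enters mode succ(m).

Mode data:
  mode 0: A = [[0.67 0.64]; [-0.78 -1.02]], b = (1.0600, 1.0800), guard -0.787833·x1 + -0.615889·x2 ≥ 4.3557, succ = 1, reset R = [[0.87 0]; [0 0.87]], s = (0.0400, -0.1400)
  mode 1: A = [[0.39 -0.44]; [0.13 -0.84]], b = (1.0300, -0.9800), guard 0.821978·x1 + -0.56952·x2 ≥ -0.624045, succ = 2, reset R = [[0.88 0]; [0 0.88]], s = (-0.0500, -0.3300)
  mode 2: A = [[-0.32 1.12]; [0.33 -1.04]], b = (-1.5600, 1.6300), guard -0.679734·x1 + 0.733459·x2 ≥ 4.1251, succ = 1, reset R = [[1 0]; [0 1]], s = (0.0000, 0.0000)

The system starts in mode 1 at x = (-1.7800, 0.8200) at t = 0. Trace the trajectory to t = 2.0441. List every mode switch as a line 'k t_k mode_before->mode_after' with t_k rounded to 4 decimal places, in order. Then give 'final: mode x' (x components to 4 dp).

1 1.2985 1->2
final: 2 -2.1292 0.1231

Mode 1: guard c·x = -0.6240 hit at Δt = 1.2985 (t = 1.2985), x⁻ = (-1.2146, -0.6572) → reset → x⁺ = (-1.1188, -0.9084), jump to mode 2
Mode 2: flow for 0.7456 to horizon, guard not reached → x = (-2.1292, 0.1231)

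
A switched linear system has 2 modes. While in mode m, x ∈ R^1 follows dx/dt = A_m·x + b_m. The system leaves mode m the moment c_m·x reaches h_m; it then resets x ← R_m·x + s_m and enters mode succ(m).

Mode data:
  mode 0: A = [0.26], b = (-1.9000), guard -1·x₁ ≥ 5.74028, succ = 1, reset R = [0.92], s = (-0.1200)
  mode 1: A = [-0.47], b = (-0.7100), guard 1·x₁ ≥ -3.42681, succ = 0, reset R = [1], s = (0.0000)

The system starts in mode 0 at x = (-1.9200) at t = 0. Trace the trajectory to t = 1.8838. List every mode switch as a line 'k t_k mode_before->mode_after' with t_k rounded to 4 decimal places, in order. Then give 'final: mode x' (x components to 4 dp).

1 1.3324 0->1
final: 1 -4.5129

Mode 0: guard c·x = 5.7403 hit at Δt = 1.3324 (t = 1.3324), x⁻ = (-5.7403) → reset → x⁺ = (-5.4011), jump to mode 1
Mode 1: flow for 0.5514 to horizon, guard not reached → x = (-4.5129)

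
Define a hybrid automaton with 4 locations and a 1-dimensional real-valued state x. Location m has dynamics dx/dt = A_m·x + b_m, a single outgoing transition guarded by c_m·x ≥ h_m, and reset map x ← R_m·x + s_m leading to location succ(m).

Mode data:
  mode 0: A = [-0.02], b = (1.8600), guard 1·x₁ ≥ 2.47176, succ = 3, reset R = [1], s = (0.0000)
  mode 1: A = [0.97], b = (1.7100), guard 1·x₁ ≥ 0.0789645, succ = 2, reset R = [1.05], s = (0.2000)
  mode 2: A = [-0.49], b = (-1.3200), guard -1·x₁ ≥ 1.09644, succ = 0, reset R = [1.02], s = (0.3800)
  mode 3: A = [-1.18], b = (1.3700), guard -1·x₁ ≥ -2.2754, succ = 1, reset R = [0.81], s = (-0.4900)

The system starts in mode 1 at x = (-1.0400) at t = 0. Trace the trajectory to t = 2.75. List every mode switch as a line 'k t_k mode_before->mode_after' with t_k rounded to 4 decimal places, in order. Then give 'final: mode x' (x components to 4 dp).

1 0.9642 1->2
2 2.2345 2->0
final: 0 0.2231

Mode 1: guard c·x = 0.0790 hit at Δt = 0.9642 (t = 0.9642), x⁻ = (0.0790) → reset → x⁺ = (0.2829), jump to mode 2
Mode 2: guard c·x = 1.0964 hit at Δt = 1.2703 (t = 2.2345), x⁻ = (-1.0964) → reset → x⁺ = (-0.7384), jump to mode 0
Mode 0: flow for 0.5155 to horizon, guard not reached → x = (0.2231)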